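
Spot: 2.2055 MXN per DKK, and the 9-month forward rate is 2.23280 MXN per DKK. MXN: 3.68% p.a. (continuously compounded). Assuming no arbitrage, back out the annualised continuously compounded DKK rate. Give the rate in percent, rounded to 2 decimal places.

T = 9/12 years.
F/S = 2.2328/2.2055 = 1.0123781 = (growth of MXN) / (growth of DKK).
MXN growth factor: e^(0.0368×9/12) = 1.0279844.
That pins the DKK growth at 1.0154155.
r = ln(1.0154155)/(9/12) = 0.020397 → 2.04%.

2.04%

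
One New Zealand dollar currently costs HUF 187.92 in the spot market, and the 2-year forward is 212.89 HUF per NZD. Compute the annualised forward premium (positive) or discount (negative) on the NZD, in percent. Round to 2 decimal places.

T = 2 years.
NZD trades forward at +13.28757% vs spot over the period.
Annualise by dividing by T: 0.1328757 / 2 = 0.066438 → 6.64%.

+6.64%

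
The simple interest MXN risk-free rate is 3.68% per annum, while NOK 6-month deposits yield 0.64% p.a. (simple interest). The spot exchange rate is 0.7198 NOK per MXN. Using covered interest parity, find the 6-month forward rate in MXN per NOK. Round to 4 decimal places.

1.4103

T = 6/12 years.
Growth of 1 NOK over T: 1 + 0.0064×6/12 = 1.003200.
MXN growth factor: 1 + 0.0368×6/12 = 1.018400.
Forward (NOK per MXN) = 0.7198 × 1.003200 / 1.018400 = 0.7090567.
Quoted the other way: 1/0.7090567 = 1.4103 MXN per NOK.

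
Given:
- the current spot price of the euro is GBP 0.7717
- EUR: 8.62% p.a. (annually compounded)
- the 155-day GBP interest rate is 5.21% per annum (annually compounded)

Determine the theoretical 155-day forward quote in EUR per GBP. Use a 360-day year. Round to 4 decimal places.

T = 155/360 years.
Growth of 1 GBP over T: (1 + 0.0521)^(155/360) = 1.022108.
Growth of 1 EUR over T: (1 + 0.0862)^(155/360) = 1.0362419.
Forward (GBP per EUR) = 0.7717 × 1.022108 / 1.0362419 = 0.7611743.
Quoted the other way: 1/0.7611743 = 1.3138 EUR per GBP.

1.3138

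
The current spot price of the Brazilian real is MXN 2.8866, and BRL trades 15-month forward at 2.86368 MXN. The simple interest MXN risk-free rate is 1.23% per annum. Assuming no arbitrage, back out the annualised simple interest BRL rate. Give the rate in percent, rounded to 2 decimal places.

T = 15/12 years.
F/S = 2.86368/2.8866 = 0.9920599 = (growth of MXN) / (growth of BRL).
MXN growth factor: 1 + 0.0123×15/12 = 1.015375.
So the BRL growth factor = 1.0235017.
r = (1.0235017 − 1)/(15/12) = 0.018801 → 1.88%.

1.88%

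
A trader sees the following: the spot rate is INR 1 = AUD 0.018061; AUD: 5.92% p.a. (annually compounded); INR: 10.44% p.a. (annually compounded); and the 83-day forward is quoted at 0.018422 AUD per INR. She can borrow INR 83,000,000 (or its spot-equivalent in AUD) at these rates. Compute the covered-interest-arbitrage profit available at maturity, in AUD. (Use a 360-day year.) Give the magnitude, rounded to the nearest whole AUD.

T = 83/360 years.
Route A — deposit INR, sell forward: 83,000,000 × 1.023158769 × 0.018422 = AUD 1,564,436.36.
Route B — convert at spot, deposit AUD: 83,000,000 × 0.018061 × 1.013348456 = AUD 1,519,073.18.
The quoted forward overvalues INR, so borrow AUD, buy INR at spot, deposit the INR at 10.44%, and sell the proceeds forward at 0.018422.
The gap between the two covered legs is AUD 45,363.

AUD 45,363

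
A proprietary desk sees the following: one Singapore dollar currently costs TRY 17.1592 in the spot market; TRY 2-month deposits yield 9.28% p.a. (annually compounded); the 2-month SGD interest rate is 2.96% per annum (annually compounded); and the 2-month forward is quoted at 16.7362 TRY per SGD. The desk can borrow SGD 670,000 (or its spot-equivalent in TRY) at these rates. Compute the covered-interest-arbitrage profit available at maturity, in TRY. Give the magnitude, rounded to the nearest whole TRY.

TRY 400,067

T = 2/12 years.
Invest the SGD and cover forward: 670,000 × 1.0048735669 × 16.7362 = TRY 11,267,902.54.
Convert at spot and invest in TRY: 670,000 × 17.1592 × 1.0149004562 = TRY 11,667,969.54.
The quoted forward undervalues SGD, so borrow SGD, convert to TRY at spot, deposit the TRY at 9.28%, and buy SGD forward at 16.7362 to cover the loan.
Profit = 11,667,969.54 − 11,267,902.54 = TRY 400,067.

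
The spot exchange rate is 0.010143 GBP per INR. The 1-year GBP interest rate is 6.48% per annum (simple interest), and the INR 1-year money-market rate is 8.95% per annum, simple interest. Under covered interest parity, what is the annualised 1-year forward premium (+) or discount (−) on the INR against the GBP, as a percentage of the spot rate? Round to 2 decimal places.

-2.27%

T = 1 year.
CIP forward (GBP per INR) = 0.010143 × 1.064800/1.089500 = 0.009913049.
Annualised premium = (F − S)/S × (1/T) = (0.009913049 − 0.010143)/0.010143 ÷ 1 = -2.27%.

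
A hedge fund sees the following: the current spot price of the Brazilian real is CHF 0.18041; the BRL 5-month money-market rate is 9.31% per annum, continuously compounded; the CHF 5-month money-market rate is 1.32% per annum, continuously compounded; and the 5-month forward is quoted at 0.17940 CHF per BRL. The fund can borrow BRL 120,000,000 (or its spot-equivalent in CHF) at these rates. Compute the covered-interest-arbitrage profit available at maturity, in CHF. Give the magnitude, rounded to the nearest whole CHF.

T = 5/12 years.
Invest the BRL and cover forward: 120,000,000 × 1.0395538874 × 0.17940 = CHF 22,379,516.09.
Convert at spot and invest in CHF: 120,000,000 × 0.18041 × 1.0055151528 = CHF 21,768,598.65.
The quoted forward overvalues BRL, so borrow CHF, buy BRL at spot, deposit the BRL at 9.31%, and sell the proceeds forward at 0.17940.
The gap between the two covered legs is CHF 610,917.

CHF 610,917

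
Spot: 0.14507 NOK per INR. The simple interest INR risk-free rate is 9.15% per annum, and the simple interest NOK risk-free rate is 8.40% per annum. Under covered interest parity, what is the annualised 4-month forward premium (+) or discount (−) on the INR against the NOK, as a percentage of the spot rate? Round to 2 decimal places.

T = 4/12 years.
F = S · g_NOK/g_INR = 0.14507 × 1.028000/1.030500 = 0.14471806.
(F − S)/S ÷ T = (0.14471806 − 0.14507)/0.14507/(4/12) = -0.007278 → -0.73%.

-0.73%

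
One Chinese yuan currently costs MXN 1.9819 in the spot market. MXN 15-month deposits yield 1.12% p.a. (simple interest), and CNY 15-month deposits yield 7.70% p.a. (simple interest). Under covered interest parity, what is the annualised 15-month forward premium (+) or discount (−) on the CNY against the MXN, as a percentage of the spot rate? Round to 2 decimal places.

T = 15/12 years.
F = S · g_MXN/g_CNY = 1.9819 × 1.014000/1.096250 = 1.8332010.
(F − S)/S ÷ T = (1.8332010 − 1.9819)/1.9819/(15/12) = -0.060023 → -6.00%.

-6.00%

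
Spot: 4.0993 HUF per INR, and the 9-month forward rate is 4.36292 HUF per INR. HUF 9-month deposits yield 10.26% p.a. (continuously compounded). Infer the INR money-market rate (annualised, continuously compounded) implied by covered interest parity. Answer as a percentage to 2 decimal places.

T = 9/12 years.
F/S = 4.36292/4.0993 = 1.0643085 = (growth of HUF) / (growth of INR).
HUF growth factor: e^(0.1026×9/12) = 1.0799881.
That pins the INR growth at 1.0147322.
r = ln(1.0147322)/(9/12) = 0.019500 → 1.95%.

1.95%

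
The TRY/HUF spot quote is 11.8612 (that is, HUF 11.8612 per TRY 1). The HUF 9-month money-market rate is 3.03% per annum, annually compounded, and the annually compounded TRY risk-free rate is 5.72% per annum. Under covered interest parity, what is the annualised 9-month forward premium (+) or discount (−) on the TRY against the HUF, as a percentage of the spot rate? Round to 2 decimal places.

-2.55%

T = 9/12 years.
No-arbitrage forward: 11.8612 × 1.022640 / 1.0426003 = 11.6341205 HUF/TRY.
Annualised premium = (F − S)/S × (1/T) = (11.6341205 − 11.8612)/11.8612 ÷ (9/12) = -2.55%.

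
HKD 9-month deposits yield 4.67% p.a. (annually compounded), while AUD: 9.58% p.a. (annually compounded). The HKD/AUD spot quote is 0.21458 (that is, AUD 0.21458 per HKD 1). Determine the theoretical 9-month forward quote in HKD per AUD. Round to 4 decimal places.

T = 9/12 years.
AUD growth factor: (1 + 0.0958)^(9/12) = 1.0710222.
HKD growth factor: (1 + 0.0467)^(9/12) = 1.0348244.
So F = 0.21458 × 1.0710222 / 1.0348244 = 0.2220859 (AUD/HKD).
Quoted the other way: 1/0.2220859 = 4.5028 HKD per AUD.

4.5028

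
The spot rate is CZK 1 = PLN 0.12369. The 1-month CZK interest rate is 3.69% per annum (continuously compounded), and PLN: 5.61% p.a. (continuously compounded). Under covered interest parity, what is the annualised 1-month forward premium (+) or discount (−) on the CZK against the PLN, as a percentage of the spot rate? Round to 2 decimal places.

T = 1/12 years.
F = S · g_PLN/g_CZK = 0.12369 × 1.0046859/1.0030797 = 0.12388806.
Annualised premium = (F − S)/S × (1/T) = (0.12388806 − 0.12369)/0.12369 ÷ (1/12) = 1.92%.

+1.92%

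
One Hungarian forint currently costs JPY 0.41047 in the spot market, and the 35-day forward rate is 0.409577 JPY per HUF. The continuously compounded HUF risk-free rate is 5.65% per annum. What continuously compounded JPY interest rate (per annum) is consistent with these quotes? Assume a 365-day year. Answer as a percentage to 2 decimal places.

T = 35/365 years.
By CIP, F/S equals the JPY-to-HUF growth ratio: 0.409577/0.41047 = 0.9978244.
HUF growth factor: e^(0.0565×35/365) = 1.0054325.
So the JPY growth factor = 1.0032451.
r = ln(1.0032451)/(35/365) = 0.033787 → 3.38%.

3.38%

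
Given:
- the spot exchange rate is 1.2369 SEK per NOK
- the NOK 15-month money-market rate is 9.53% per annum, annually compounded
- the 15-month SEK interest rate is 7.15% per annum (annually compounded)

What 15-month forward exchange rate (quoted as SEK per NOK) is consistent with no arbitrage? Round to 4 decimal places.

T = 15/12 years.
Growth of 1 SEK over T: (1 + 0.0715)^(15/12) = 1.0901599.
Growth of 1 NOK over T: (1 + 0.0953)^(15/12) = 1.1205116.
So F = 1.2369 × 1.0901599 / 1.1205116 = 1.203396 (SEK/NOK).

1.2034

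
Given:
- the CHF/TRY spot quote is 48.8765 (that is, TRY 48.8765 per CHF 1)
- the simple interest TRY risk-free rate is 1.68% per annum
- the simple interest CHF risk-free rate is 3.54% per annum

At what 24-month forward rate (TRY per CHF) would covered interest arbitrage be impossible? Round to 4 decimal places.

T = 2 years.
Growth of 1 TRY over T: 1 + 0.0168×2 = 1.033600.
Growth of 1 CHF over T: 1 + 0.0354×2 = 1.070800.
CIP: F = S · (grow TRY)/(grow CHF) = 48.8765 × 1.033600/1.070800 = 47.178512 TRY per CHF.

47.1785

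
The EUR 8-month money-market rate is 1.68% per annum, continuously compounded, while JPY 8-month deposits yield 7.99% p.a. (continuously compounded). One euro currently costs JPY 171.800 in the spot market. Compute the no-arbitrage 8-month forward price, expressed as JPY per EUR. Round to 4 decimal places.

T = 8/12 years.
JPY accumulates by e^(0.0799×8/12) = 1.054710864.
EUR growth factor: e^(0.0168×8/12) = 1.011262955.
Forward (JPY per EUR) = 171.8 × 1.054710864 / 1.011262955 = 179.181216.

179.1812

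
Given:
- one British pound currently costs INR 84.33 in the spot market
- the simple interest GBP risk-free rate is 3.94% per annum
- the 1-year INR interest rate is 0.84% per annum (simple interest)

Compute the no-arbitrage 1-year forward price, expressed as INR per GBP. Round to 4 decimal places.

81.8149

T = 1 year.
INR growth factor: 1 + 0.0084×1 = 1.008400.
Growth of 1 GBP over T: 1 + 0.0394×1 = 1.039400.
CIP: F = S · (grow INR)/(grow GBP) = 84.33 × 1.008400/1.039400 = 81.814866 INR per GBP.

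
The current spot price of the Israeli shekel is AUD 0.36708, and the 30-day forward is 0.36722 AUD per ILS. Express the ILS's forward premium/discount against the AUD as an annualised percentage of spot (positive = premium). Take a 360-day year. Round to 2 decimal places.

T = 30/360 years.
(F − S)/S = (0.36722 − 0.36708)/0.36708 = 0.0003814.
Per annum: 0.0003814 / (30/360) = 0.004577 = 0.46%.

+0.46%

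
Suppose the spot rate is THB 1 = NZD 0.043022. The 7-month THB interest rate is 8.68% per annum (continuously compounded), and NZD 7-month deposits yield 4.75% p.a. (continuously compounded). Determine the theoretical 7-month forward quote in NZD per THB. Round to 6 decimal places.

T = 7/12 years.
Growth of 1 NZD over T: e^(0.0475×7/12) = 1.0280958.
Growth of 1 THB over T: e^(0.0868×7/12) = 1.0519371.
Forward (NZD per THB) = 0.043022 × 1.0280958 / 1.0519371 = 0.04204694.

0.042047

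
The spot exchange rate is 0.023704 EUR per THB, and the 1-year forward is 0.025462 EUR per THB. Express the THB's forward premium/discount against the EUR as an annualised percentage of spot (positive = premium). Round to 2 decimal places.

T = 1 year.
(F − S)/S = (0.025462 − 0.023704)/0.023704 = 0.0741647.
×(1/T) gives 7.42% p.a.

+7.42%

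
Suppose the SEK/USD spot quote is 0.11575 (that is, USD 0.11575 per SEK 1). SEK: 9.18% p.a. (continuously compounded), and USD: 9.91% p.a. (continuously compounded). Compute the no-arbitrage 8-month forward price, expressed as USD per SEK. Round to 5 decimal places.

0.11631

T = 8/12 years.
Growth of 1 USD over T: e^(0.0991×8/12) = 1.0682979.
SEK growth factor: e^(0.0918×8/12) = 1.0631115.
CIP: F = S · (grow USD)/(grow SEK) = 0.11575 × 1.0682979/1.0631115 = 0.1163147 USD per SEK.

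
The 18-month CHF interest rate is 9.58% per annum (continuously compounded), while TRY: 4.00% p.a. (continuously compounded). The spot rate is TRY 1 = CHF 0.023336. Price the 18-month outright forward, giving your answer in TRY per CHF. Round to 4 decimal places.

39.4115

T = 18/12 years.
CHF accumulates by e^(0.0958×18/12) = 1.1545377.
Growth of 1 TRY over T: e^(0.0400×18/12) = 1.06183655.
CIP: F = S · (grow CHF)/(grow TRY) = 0.023336 × 1.1545377/1.06183655 = 0.025373295 CHF per TRY.
Quoted the other way: 1/0.025373295 = 39.4115 TRY per CHF.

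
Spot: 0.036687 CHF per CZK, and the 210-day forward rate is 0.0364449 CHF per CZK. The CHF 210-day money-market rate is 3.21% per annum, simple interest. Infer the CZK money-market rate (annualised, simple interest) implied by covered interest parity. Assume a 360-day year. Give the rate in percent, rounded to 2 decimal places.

4.37%

T = 210/360 years.
F/S = 0.0364449/0.036687 = 0.9934009 = (growth of CHF) / (growth of CZK).
The CHF side grows by 1 + 0.0321×210/360 = 1.018725.
Hence g_CZK = 1.0254923.
(1.0254923 − 1)/T = 0.043701, i.e. 4.37%.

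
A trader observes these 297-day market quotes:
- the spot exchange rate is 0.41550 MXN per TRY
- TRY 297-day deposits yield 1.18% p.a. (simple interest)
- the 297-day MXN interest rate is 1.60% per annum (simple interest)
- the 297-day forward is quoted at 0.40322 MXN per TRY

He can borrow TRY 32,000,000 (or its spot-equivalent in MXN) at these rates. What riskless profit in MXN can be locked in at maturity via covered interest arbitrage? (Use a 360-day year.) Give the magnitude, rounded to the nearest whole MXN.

MXN 442,856

T = 297/360 years.
Invest the TRY and cover forward: 32,000,000 × 1.009735 × 0.40322 = MXN 13,028,651.09.
Convert at spot and invest in MXN: 32,000,000 × 0.41550 × 1.013200 = MXN 13,471,507.20.
The quoted forward undervalues TRY, so borrow TRY, convert to MXN at spot, deposit the MXN at 1.60%, and buy TRY forward at 0.40322 to cover the loan.
The gap between the two covered legs is MXN 442,856.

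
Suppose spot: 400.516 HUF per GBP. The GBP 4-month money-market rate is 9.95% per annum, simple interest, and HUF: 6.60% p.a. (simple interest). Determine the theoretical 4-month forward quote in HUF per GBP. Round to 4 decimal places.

T = 4/12 years.
Growth of 1 HUF over T: 1 + 0.0660×4/12 = 1.022000.
GBP growth factor: 1 + 0.0995×4/12 = 1.033166667.
CIP: F = S · (grow HUF)/(grow GBP) = 400.516 × 1.022000/1.033166667 = 396.187145 HUF per GBP.

396.1871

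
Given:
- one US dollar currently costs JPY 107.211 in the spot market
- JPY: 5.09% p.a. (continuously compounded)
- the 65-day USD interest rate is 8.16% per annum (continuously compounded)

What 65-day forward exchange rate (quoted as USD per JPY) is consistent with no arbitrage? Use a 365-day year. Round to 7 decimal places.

0.0093785

T = 65/365 years.
Growth of 1 JPY over T: e^(0.0509×65/365) = 1.0091056.
USD growth factor: e^(0.0816×65/365) = 1.0146376.
Forward (JPY per USD) = 107.211 × 1.0091056 / 1.0146376 = 106.6265.
Quoted the other way: 1/106.6265 = 0.0093785 USD per JPY.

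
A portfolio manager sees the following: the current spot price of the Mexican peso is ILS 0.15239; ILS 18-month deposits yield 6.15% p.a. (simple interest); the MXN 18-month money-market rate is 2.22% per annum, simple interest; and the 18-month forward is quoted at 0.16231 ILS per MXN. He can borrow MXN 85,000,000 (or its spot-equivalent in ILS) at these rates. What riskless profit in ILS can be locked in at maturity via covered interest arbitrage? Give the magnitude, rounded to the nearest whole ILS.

ILS 107,690

T = 18/12 years.
Route A — deposit MXN, sell forward: 85,000,000 × 1.033300 × 0.16231 = ILS 14,255,768.46.
Route B — convert at spot, deposit ILS: 85,000,000 × 0.15239 × 1.092250 = ILS 14,148,078.09.
The quoted forward overvalues MXN, so borrow ILS, buy MXN at spot, deposit the MXN at 2.22%, and sell the proceeds forward at 0.16231.
Profit = 14,255,768.46 − 14,148,078.09 = ILS 107,690.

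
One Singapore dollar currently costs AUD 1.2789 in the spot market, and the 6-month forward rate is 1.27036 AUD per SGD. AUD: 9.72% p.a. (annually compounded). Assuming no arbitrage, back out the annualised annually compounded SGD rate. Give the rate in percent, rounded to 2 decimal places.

T = 6/12 years.
F/S = 1.27036/1.2789 = 0.9933224 = (growth of AUD) / (growth of SGD).
AUD growth factor: (1 + 0.0972)^(6/12) = 1.0474732.
Hence g_SGD = 1.0545148.
r = 1.0545148^(12/6) − 1 = 0.112001 → 11.20%.

11.20%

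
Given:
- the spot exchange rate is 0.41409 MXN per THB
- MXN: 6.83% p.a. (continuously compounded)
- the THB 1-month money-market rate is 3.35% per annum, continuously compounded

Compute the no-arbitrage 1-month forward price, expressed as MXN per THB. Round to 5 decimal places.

T = 1/12 years.
Growth of 1 MXN over T: e^(0.0683×1/12) = 1.0057079.
Growth of 1 THB over T: e^(0.0335×1/12) = 1.0027956.
CIP: F = S · (grow MXN)/(grow THB) = 0.41409 × 1.0057079/1.0027956 = 0.4152926 MXN per THB.

0.41529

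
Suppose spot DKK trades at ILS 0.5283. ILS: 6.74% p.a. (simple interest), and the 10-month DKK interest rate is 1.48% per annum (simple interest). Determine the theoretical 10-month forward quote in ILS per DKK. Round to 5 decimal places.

T = 10/12 years.
ILS accumulates by 1 + 0.0674×10/12 = 1.0561667.
DKK growth factor: 1 + 0.0148×10/12 = 1.0123333.
Forward (ILS per DKK) = 0.5283 × 1.0561667 / 1.0123333 = 0.5511751.

0.55118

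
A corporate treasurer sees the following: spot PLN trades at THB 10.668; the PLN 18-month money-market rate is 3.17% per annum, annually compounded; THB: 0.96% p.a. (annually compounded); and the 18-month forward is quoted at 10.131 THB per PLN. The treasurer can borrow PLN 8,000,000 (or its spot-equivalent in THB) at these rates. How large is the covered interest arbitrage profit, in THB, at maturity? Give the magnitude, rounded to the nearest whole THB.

THB 1,643,684

T = 18/12 years.
Invest the PLN and cover forward: 8,000,000 × 1.0479248661 × 10.131 = THB 84,932,214.55.
Convert at spot and invest in THB: 8,000,000 × 10.668 × 1.0144345049 = THB 86,575,898.39.
The quoted forward undervalues PLN, so borrow PLN, convert to THB at spot, deposit the THB at 0.96%, and buy PLN forward at 10.131 to cover the loan.
Profit = 86,575,898.39 − 84,932,214.55 = THB 1,643,684.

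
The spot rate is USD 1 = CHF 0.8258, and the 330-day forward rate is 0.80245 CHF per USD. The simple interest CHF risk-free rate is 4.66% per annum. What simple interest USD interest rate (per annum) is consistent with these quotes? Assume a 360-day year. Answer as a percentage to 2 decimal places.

T = 330/360 years.
CIP gives F = S · g_CHF/g_USD, so g_CHF/g_USD = 0.80245/0.8258 = 0.9717244.
The CHF side grows by 1 + 0.0466×330/360 = 1.0427167.
So the USD growth factor = 1.0730581.
r = (1.0730581 − 1)/(330/360) = 0.079700 → 7.97%.

7.97%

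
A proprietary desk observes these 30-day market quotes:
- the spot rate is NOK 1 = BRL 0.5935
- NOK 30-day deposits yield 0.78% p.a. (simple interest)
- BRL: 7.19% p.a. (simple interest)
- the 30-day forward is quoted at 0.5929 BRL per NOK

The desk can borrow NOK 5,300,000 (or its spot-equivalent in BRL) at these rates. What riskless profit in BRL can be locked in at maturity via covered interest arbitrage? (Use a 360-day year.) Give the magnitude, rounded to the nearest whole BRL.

T = 30/360 years.
Route A — deposit NOK, sell forward: 5,300,000 × 1.000650 × 0.5929 = BRL 3,144,412.54.
Route B — convert at spot, deposit BRL: 5,300,000 × 0.5935 × 1.005991667 = BRL 3,164,397.09.
The quoted forward undervalues NOK, so borrow NOK, convert to BRL at spot, deposit the BRL at 7.19%, and buy NOK forward at 0.5929 to cover the loan.
Profit = 3,164,397.09 − 3,144,412.54 = BRL 19,985.

BRL 19,985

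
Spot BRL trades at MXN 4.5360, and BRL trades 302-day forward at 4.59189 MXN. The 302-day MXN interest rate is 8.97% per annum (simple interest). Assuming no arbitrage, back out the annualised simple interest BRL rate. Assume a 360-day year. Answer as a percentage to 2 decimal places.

7.41%

T = 302/360 years.
F/S = 4.59189/4.536 = 1.0123214 = (growth of MXN) / (growth of BRL).
MXN growth factor: 1 + 0.0897×302/360 = 1.0752483.
Hence g_BRL = 1.062161.
(1.062161 − 1)/T = 0.074099, i.e. 7.41%.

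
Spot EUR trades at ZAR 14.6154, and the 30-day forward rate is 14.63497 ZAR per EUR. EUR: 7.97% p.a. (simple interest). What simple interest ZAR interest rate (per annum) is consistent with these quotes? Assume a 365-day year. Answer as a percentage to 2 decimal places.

9.61%

T = 30/365 years.
CIP gives F = S · g_ZAR/g_EUR, so g_ZAR/g_EUR = 14.63497/14.6154 = 1.0013390.
The EUR side grows by 1 + 0.0797×30/365 = 1.0065507.
So the ZAR growth factor = 1.0078985.
(1.0078985 − 1)/T = 0.096098, i.e. 9.61%.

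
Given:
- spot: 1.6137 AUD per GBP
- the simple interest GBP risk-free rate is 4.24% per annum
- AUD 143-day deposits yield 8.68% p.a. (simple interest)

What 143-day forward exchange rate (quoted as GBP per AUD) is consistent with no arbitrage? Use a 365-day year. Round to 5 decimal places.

T = 143/365 years.
Growth of 1 AUD over T: 1 + 0.0868×143/365 = 1.0340066.
Growth of 1 GBP over T: 1 + 0.0424×143/365 = 1.0166115.
So F = 1.6137 × 1.0340066 / 1.0166115 = 1.641312 (AUD/GBP).
Quoted the other way: 1/1.641312 = 0.60927 GBP per AUD.

0.60927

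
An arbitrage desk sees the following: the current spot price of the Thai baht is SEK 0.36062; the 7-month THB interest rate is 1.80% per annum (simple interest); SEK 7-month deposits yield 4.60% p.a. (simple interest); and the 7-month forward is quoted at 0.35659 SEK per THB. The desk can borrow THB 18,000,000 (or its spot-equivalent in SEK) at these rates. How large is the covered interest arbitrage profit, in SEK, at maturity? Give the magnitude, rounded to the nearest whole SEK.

SEK 179,324

T = 7/12 years.
Route A — deposit THB, sell forward: 18,000,000 × 1.010500 × 0.35659 = SEK 6,486,015.51.
Route B — convert at spot, deposit SEK: 18,000,000 × 0.36062 × 1.026833333 = SEK 6,665,339.46.
The quoted forward undervalues THB, so borrow THB, convert to SEK at spot, deposit the SEK at 4.60%, and buy THB forward at 0.35659 to cover the loan.
Arbitrage profit = |6,486,015.51 − 6,665,339.46| = SEK 179,324.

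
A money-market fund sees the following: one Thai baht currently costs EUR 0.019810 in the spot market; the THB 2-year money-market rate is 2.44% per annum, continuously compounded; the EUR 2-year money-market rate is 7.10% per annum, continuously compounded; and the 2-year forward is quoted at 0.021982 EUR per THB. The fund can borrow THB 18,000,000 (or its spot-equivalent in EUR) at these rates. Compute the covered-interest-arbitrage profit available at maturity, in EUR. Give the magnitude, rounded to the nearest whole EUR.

EUR 4,478

T = 2 years.
Route A — deposit THB, sell forward: 18,000,000 × 1.05001033 × 0.021982 = EUR 415,463.89.
Route B — convert at spot, deposit EUR: 18,000,000 × 0.019810 × 1.15257665 = EUR 410,985.78.
The quoted forward overvalues THB, so borrow EUR, buy THB at spot, deposit the THB at 2.44%, and sell the proceeds forward at 0.021982.
The gap between the two covered legs is EUR 4,478.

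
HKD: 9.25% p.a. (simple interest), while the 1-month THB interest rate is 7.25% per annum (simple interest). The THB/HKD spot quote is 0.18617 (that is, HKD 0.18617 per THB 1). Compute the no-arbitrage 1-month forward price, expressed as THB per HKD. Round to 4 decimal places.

5.3626

T = 1/12 years.
HKD growth factor: 1 + 0.0925×1/12 = 1.0077083.
THB growth factor: 1 + 0.0725×1/12 = 1.0060417.
Forward (HKD per THB) = 0.18617 × 1.0077083 / 1.0060417 = 0.1864784.
Invert for THB per HKD: 1 / 0.1864784 = 5.3626.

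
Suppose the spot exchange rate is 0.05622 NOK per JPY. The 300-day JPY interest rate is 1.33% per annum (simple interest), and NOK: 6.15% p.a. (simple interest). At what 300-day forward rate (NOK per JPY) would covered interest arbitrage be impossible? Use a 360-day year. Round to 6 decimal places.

T = 300/360 years.
NOK growth factor: 1 + 0.0615×300/360 = 1.051250.
JPY growth factor: 1 + 0.0133×300/360 = 1.0110833.
Forward (NOK per JPY) = 0.05622 × 1.051250 / 1.0110833 = 0.05845342.

0.058453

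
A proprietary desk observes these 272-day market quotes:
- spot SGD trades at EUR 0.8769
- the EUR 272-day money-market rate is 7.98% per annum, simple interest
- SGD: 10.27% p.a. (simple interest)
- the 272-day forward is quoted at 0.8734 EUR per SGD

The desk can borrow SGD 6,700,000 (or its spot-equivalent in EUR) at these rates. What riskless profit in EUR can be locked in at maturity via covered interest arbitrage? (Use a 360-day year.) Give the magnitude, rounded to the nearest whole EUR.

EUR 76,385

T = 272/360 years.
Invest the SGD and cover forward: 6,700,000 × 1.077595556 × 0.8734 = EUR 6,305,852.12.
Convert at spot and invest in EUR: 6,700,000 × 0.8769 × 1.060293333 = EUR 6,229,467.20.
The quoted forward overvalues SGD, so borrow EUR, buy SGD at spot, deposit the SGD at 10.27%, and sell the proceeds forward at 0.8734.
Arbitrage profit = |6,305,852.12 − 6,229,467.20| = EUR 76,385.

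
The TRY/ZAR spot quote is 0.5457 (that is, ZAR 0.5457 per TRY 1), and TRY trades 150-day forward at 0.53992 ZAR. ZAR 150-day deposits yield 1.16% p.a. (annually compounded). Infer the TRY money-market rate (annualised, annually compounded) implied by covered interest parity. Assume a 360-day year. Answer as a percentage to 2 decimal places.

3.78%

T = 150/360 years.
By CIP, F/S equals the ZAR-to-TRY growth ratio: 0.53992/0.5457 = 0.9894081.
The ZAR side grows by (1 + 0.0116)^(150/360) = 1.0048171.
That pins the TRY growth at 1.015574.
r = 1.015574^(360/150) − 1 = 0.037786 → 3.78%.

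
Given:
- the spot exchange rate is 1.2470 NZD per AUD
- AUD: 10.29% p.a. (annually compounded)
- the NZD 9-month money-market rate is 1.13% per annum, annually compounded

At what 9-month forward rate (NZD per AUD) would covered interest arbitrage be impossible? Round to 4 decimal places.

1.1685

T = 9/12 years.
Growth of 1 NZD over T: (1 + 0.0113)^(9/12) = 1.0084631.
Growth of 1 AUD over T: (1 + 0.1029)^(9/12) = 1.0762226.
CIP: F = S · (grow NZD)/(grow AUD) = 1.247 × 1.0084631/1.0762226 = 1.168488 NZD per AUD.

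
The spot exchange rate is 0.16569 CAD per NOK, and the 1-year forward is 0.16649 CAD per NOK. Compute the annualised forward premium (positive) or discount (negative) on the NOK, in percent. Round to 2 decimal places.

T = 1 year.
(F − S)/S = (0.16649 − 0.16569)/0.16569 = 0.0048283.
Per annum: 0.0048283 / 1 = 0.004828 = 0.48%.

+0.48%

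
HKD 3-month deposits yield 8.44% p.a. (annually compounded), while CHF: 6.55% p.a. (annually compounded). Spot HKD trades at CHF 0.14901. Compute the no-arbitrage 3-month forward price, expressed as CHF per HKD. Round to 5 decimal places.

0.14836

T = 3/12 years.
CHF growth factor: (1 + 0.0655)^(3/12) = 1.0159875.
Growth of 1 HKD over T: (1 + 0.0844)^(3/12) = 1.0204633.
So F = 0.14901 × 1.0159875 / 1.0204633 = 0.1483564 (CHF/HKD).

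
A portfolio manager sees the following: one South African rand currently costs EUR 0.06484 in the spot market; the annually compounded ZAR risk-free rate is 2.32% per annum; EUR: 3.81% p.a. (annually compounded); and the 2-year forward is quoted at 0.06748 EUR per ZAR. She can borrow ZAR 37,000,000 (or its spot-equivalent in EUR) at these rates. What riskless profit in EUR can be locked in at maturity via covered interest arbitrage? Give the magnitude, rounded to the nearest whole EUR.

EUR 28,581

T = 2 years.
Keep in ZAR, deliver into the forward: 37,000,000·1.04693824·0.06748 = EUR 2,613,953.52.
Swap to EUR now, deposit: 37,000,000·0.06484·1.07765161 = EUR 2,585,372.42.
The quoted forward overvalues ZAR, so borrow EUR, buy ZAR at spot, deposit the ZAR at 2.32%, and sell the proceeds forward at 0.06748.
The gap between the two covered legs is EUR 28,581.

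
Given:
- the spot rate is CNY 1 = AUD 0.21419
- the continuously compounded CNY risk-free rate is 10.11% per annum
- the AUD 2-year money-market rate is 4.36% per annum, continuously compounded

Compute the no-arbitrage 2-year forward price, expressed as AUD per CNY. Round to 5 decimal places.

0.19092

T = 2 years.
AUD growth factor: e^(0.0436×2) = 1.0911149.
Growth of 1 CNY over T: e^(0.1011×2) = 1.2240928.
CIP: F = S · (grow AUD)/(grow CNY) = 0.21419 × 1.0911149/1.2240928 = 0.1909217 AUD per CNY.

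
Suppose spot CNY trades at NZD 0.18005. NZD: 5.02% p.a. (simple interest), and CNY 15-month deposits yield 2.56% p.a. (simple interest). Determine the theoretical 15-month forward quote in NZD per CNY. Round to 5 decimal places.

0.18541

T = 15/12 years.
NZD growth factor: 1 + 0.0502×15/12 = 1.062750.
CNY accumulates by 1 + 0.0256×15/12 = 1.032000.
CIP: F = S · (grow NZD)/(grow CNY) = 0.18005 × 1.062750/1.032000 = 0.1854149 NZD per CNY.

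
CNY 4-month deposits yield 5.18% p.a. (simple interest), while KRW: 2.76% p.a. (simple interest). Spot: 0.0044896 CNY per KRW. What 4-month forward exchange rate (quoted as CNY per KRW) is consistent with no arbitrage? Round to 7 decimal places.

0.0045255

T = 4/12 years.
CNY accumulates by 1 + 0.0518×4/12 = 1.0172667.
Growth of 1 KRW over T: 1 + 0.0276×4/12 = 1.009200.
Forward (CNY per KRW) = 0.0044896 × 1.0172667 / 1.009200 = 0.004525486.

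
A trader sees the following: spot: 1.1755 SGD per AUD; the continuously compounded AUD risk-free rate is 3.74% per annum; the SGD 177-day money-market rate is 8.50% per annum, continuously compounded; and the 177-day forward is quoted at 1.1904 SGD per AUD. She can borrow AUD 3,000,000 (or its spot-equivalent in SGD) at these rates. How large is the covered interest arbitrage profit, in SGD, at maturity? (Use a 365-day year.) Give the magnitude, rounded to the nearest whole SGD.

T = 177/365 years.
Route A — deposit AUD, sell forward: 3,000,000 × 1.018301902 × 1.1904 = SGD 3,636,559.75.
Route B — convert at spot, deposit SGD: 3,000,000 × 1.1755 × 1.042080482 = SGD 3,674,896.82.
The quoted forward undervalues AUD, so borrow AUD, convert to SGD at spot, deposit the SGD at 8.50%, and buy AUD forward at 1.1904 to cover the loan.
The gap between the two covered legs is SGD 38,337.

SGD 38,337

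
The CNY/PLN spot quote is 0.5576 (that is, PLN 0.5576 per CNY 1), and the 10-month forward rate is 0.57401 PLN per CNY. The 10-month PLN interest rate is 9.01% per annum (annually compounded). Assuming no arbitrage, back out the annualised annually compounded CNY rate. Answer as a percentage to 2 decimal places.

T = 10/12 years.
F/S = 0.57401/0.5576 = 1.0294297 = (growth of PLN) / (growth of CNY).
PLN growth factor: (1 + 0.0901)^(10/12) = 1.0745384.
So the CNY growth factor = 1.0438191.
Annualise: 1.0438191^(12/10) − 1 = 0.052811 = 5.28%.

5.28%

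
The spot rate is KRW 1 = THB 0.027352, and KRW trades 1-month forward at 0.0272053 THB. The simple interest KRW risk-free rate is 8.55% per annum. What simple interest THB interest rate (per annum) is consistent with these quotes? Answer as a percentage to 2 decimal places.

T = 1/12 years.
By CIP, F/S equals the THB-to-KRW growth ratio: 0.0272053/0.027352 = 0.9946366.
KRW growth factor: 1 + 0.0855×1/12 = 1.007125.
Hence g_THB = 1.0017234.
r = (1.0017234 − 1)/(1/12) = 0.020681 → 2.07%.

2.07%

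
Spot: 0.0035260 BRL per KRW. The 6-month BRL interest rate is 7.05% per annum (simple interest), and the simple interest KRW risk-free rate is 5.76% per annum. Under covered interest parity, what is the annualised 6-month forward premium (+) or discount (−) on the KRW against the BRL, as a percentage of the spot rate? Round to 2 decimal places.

T = 6/12 years.
F = S · g_BRL/g_KRW = 0.003526 × 1.035250/1.028800 = 0.0035481060.
(F − S)/S ÷ T = (0.0035481060 − 0.003526)/0.003526/(6/12) = 0.012539 → 1.25%.

+1.25%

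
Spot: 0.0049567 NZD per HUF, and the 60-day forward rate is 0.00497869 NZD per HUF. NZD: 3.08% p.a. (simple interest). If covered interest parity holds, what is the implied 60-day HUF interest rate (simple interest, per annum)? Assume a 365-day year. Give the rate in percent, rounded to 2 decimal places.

0.38%

T = 60/365 years.
F/S = 0.00497869/0.0049567 = 1.0044364 = (growth of NZD) / (growth of HUF).
NZD growth factor: 1 + 0.0308×60/365 = 1.005063.
So the HUF growth factor = 1.0006238.
(1.0006238 − 1)/T = 0.003795, i.e. 0.38%.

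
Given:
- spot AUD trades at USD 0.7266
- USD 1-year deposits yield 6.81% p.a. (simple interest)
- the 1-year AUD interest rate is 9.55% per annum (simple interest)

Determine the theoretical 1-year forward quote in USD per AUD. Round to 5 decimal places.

T = 1 year.
USD growth factor: 1 + 0.0681×1 = 1.068100.
Growth of 1 AUD over T: 1 + 0.0955×1 = 1.095500.
CIP: F = S · (grow USD)/(grow AUD) = 0.7266 × 1.068100/1.095500 = 0.7084267 USD per AUD.

0.70843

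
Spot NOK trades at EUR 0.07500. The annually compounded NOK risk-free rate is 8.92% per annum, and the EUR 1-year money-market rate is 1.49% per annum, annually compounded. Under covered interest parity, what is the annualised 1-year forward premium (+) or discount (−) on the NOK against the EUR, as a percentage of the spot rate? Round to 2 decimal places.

T = 1 year.
No-arbitrage forward: 0.075 × 1.014900 / 1.089200 = 0.06988386 EUR/NOK.
(F − S)/S ÷ T = (0.06988386 − 0.075)/0.075/1 = -0.068215 → -6.82%.

-6.82%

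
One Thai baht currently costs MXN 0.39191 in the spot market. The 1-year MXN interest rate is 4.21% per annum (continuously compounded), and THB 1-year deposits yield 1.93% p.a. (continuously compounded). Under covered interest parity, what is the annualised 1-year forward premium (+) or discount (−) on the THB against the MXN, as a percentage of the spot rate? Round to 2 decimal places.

+2.31%

T = 1 year.
No-arbitrage forward: 0.39191 × 1.0429988 / 1.0194874 = 0.40094822 MXN/THB.
Annualised premium = (F − S)/S × (1/T) = (0.40094822 − 0.39191)/0.39191 ÷ 1 = 2.31%.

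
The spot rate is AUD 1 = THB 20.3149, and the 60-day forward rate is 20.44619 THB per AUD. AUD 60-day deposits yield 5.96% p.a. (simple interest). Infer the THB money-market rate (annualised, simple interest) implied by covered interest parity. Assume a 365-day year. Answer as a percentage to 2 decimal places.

T = 60/365 years.
F/S = 20.44619/20.3149 = 1.0064627 = (growth of THB) / (growth of AUD).
The AUD side grows by 1 + 0.0596×60/365 = 1.0097973.
So the THB growth factor = 1.0163233.
(1.0163233 − 1)/T = 0.099300, i.e. 9.93%.

9.93%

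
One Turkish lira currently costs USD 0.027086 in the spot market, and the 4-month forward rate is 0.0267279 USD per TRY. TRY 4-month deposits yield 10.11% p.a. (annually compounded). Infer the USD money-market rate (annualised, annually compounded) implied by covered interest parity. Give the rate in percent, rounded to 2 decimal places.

5.80%

T = 4/12 years.
F/S = 0.0267279/0.027086 = 0.9867791 = (growth of USD) / (growth of TRY).
TRY growth factor: (1 + 0.1011)^(4/12) = 1.0326241.
That pins the USD growth at 1.0189719.
Annualise: 1.0189719^(12/4) − 1 = 0.058002 = 5.80%.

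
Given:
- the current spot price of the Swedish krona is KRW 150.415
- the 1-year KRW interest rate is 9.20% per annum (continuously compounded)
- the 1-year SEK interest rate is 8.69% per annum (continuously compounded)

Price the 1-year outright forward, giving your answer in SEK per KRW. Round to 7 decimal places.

0.0066145

T = 1 year.
KRW accumulates by e^(0.0920×1) = 1.0963648.
SEK growth factor: e^(0.0869×1) = 1.0907876.
Forward (KRW per SEK) = 150.415 × 1.0963648 / 1.0907876 = 151.1841.
Invert for SEK per KRW: 1 / 151.1841 = 0.0066145.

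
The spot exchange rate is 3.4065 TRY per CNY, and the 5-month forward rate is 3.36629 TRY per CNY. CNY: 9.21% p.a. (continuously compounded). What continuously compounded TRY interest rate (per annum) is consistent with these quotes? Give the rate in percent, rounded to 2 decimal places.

T = 5/12 years.
F/S = 3.36629/3.4065 = 0.9881961 = (growth of TRY) / (growth of CNY).
CNY growth factor: e^(0.0921×5/12) = 1.0391208.
That pins the TRY growth at 1.0268551.
Take logs: ln 1.0268551 / (5/12) = 0.063602, so 6.36%.

6.36%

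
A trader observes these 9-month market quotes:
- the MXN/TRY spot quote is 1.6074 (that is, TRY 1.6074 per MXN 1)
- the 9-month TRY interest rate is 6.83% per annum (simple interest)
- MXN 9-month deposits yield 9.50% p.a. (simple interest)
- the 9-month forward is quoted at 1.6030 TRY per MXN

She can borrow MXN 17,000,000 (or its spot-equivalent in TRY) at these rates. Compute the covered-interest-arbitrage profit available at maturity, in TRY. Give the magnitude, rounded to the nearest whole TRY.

TRY 467,070

T = 9/12 years.
Keep in MXN, deliver into the forward: 17,000,000·1.071250·1.6030 = TRY 29,192,633.75.
Swap to TRY now, deposit: 17,000,000·1.6074·1.051225 = TRY 28,725,564.11.
The quoted forward overvalues MXN, so borrow TRY, buy MXN at spot, deposit the MXN at 9.50%, and sell the proceeds forward at 1.6030.
Arbitrage profit = |29,192,633.75 − 28,725,564.11| = TRY 467,070.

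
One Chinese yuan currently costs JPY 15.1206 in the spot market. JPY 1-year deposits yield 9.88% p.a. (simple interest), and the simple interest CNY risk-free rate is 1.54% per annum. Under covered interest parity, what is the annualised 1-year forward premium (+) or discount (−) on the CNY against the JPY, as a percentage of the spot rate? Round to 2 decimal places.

+8.21%

T = 1 year.
No-arbitrage forward: 15.1206 × 1.098800 / 1.015400 = 16.3625323 JPY/CNY.
(F − S)/S ÷ T = (16.3625323 − 15.1206)/15.1206/1 = 0.082135 → 8.21%.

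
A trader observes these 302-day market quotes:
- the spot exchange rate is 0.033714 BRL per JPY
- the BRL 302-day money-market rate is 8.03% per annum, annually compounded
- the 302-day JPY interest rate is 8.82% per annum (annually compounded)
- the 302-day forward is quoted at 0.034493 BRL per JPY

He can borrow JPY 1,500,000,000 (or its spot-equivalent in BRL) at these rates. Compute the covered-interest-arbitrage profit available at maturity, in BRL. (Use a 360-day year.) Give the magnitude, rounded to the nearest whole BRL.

BRL 1,585,169

T = 302/360 years.
Invest the JPY and cover forward: 1,500,000,000 × 1.0734814365 × 0.034493 = BRL 55,541,392.78.
Convert at spot and invest in BRL: 1,500,000,000 × 0.033714 × 1.0669400174 = BRL 53,956,223.62.
The quoted forward overvalues JPY, so borrow BRL, buy JPY at spot, deposit the JPY at 8.82%, and sell the proceeds forward at 0.034493.
Profit = 55,541,392.78 − 53,956,223.62 = BRL 1,585,169.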